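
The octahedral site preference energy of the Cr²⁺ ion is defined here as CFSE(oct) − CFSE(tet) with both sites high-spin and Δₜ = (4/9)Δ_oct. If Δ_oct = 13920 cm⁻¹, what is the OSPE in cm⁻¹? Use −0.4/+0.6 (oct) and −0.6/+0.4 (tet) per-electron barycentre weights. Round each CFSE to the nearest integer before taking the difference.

Cr is in group 6, so Cr²⁺ is d⁴ (6 − 2 = 4).
Octahedral (high-spin): t₂g³ eg¹, CFSE = 3(−0.4) + 1(+0.6) = -0.6Δ_oct = -0.6 × 13920 = -8352 cm⁻¹.
In a tetrahedral site the filling is e² t₂²: CFSE(tet) = -0.4Δₜ = -0.4 × (4/9)(13920) = -2475 cm⁻¹.
OSPE = -8352 − (-2475) = -5877 cm⁻¹.

-5877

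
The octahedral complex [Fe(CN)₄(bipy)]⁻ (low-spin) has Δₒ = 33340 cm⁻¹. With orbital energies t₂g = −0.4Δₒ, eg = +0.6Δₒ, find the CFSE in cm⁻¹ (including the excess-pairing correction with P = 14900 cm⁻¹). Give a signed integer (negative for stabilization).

Ligand charges: 4×(-1) from CN⁻ and 1×(+0) from bipy sum to -4; with overall charge -1, Fe is +3.
Fe³⁺: group 8, so d-count = 8 − 3 = 5.
The d⁵ electrons fill as t₂g⁵ eg⁰.
CFSE(orbital) = 5×(-0.4Δₒ) + 0×(0.6Δₒ) = -2.0Δₒ; with Δₒ = 33340 cm⁻¹ that is -66680 cm⁻¹.
High-spin d⁵ would be t₂g³ eg² with 0 pairs; low-spin has 2, so 2 excess pairs cost +2P = +29800 cm⁻¹.
Overall CFSE = -66680 + 29800 = -36880 cm⁻¹.

-36880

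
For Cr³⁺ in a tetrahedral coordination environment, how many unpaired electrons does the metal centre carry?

3

Group 6 minus oxidation state +3 gives a d³ configuration for Cr³⁺.
With tetrahedral geometry the complex is necessarily high-spin.
Configuration: e² t₂¹, giving 3 unpaired electrons.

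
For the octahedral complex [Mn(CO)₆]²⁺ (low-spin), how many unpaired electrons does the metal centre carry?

CO is neutral, so the +2 overall charge sits on Mn: oxidation state +2.
Mn sits in group 7; removing 2 electrons leaves Mn²⁺ with 7 − 2 = 5 d electrons.
Configuration: t2g^5 e_g^0, giving 1 unpaired electron.

1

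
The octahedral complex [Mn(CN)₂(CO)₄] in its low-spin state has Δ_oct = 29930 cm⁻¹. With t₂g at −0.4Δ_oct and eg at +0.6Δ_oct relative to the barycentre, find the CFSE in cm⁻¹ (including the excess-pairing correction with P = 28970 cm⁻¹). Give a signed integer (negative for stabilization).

Ligand charges: 2×(-1) from CN⁻ and 4×(+0) from CO sum to -2; with overall charge +0, Mn is +2.
Mn sits in group 7; removing 2 electrons leaves Mn²⁺ with 7 − 2 = 5 d electrons.
The d⁵ electrons fill as t₂g⁵ eg⁰.
CFSE(orbital) = 5×(-0.4Δ_oct) + 0×(0.6Δ_oct) = -2.0Δ_oct; with Δ_oct = 29930 cm⁻¹ that is -59860 cm⁻¹.
High-spin d⁵ would be t₂g³ eg² with 0 pairs; low-spin has 2, so 2 excess pairs cost +2P = +57940 cm⁻¹.
Combining: -59860 + 57940 = -1920 cm⁻¹.

-1920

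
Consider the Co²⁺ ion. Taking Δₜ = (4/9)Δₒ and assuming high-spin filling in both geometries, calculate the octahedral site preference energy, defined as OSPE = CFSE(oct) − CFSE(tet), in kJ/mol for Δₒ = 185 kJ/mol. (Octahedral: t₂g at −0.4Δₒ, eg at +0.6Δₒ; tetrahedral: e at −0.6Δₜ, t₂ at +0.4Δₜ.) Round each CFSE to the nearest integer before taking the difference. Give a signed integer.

-49

Co sits in group 9; removing 2 electrons leaves Co²⁺ with 9 − 2 = 7 d electrons.
Octahedral (high-spin): t₂g⁵ eg², CFSE = 5(−0.4) + 2(+0.6) = -0.8Δₒ = -0.8 × 185 = -148 kJ/mol.
Tetrahedral e⁴ t₂³ gives -1.2Δₜ = -1.2 × (4/9) × 185 = -99 kJ/mol.
Subtracting, OSPE = -148 − (-99) = -49 kJ/mol.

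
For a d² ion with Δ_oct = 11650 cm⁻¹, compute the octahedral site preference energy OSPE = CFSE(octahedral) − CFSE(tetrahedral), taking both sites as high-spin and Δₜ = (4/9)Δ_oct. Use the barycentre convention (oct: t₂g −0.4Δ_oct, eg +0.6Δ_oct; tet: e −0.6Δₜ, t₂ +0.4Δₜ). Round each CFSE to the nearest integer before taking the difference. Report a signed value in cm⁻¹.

In an octahedral site d² (HS) is t2g^2 e_g^0, giving CFSE(oct) = -0.8Δ_oct = -9320 cm⁻¹.
Tetrahedral: e^2 t2^0, CFSE = 2(−0.6) + 0(+0.4) = -1.2Δₜ = -1.2 × (4/9) × 11650 = -6213 cm⁻¹.
Subtracting, OSPE = -9320 − (-6213) = -3107 cm⁻¹.

-3107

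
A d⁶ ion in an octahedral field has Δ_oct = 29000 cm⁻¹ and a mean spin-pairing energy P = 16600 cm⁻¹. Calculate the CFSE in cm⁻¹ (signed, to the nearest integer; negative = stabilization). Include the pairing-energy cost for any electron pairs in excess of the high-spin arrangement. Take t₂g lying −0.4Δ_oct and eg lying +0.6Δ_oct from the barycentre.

-36400

With Δ_oct > P the complex is low-spin.
Filling d⁶ accordingly: t₂g⁶ eg⁰.
Orbital CFSE = -2.4Δ_oct = -2.4 × 29000 = -69600 cm⁻¹.
Excess pairs vs high-spin: 3 − 1 = 2; pairing cost = +33200 cm⁻¹.
Net CFSE = -69600 + 33200 = -36400 cm⁻¹.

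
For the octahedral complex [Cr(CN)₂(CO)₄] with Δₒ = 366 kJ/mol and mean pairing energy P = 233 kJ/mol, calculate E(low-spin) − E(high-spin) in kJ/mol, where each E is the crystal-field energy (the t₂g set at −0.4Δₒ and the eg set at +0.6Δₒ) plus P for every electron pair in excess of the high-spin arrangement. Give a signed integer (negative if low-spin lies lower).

Ligand charges: 2×(-1) from CN⁻ and 4×(+0) from CO sum to -2; with overall charge +0, Cr is +2.
Cr sits in group 6; removing 2 electrons leaves Cr²⁺ with 6 − 2 = 4 d electrons.
High-spin: t₂g³ eg¹, CFSE = -0.6Δₒ = -220 kJ/mol.
For low-spin the configuration is t₂g⁴ eg⁰: orbital energy -1.6 × 366 = -586 kJ/mol, and 1 additional pair relative to high-spin adds 233 kJ/mol, giving -353 kJ/mol.
E(LS) − E(HS) = -353 − (-220) = -133 kJ/mol.

-133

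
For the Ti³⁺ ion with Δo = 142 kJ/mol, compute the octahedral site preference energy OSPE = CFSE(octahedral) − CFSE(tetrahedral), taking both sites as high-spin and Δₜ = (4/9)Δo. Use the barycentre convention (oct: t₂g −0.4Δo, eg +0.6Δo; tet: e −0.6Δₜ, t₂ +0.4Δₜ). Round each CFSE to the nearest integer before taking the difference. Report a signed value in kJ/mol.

-19

Ti sits in group 4; removing 3 electrons leaves Ti³⁺ with 4 − 3 = 1 d electrons.
Octahedral (high-spin): t2g^1 e_g^0, CFSE = 1(−0.4) + 0(+0.6) = -0.4Δo = -0.4 × 142 = -57 kJ/mol.
Tetrahedral e^1 t2^0 gives -0.6Δₜ = -0.6 × (4/9) × 142 = -38 kJ/mol.
Subtracting, OSPE = -57 − (-38) = -19 kJ/mol.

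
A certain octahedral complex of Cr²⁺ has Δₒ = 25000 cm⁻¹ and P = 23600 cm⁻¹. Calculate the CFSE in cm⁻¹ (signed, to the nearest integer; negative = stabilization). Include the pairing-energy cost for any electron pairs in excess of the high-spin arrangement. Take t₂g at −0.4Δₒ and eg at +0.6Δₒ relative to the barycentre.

Cr sits in group 6; removing 2 electrons leaves Cr²⁺ with 6 − 2 = 4 d electrons.
With Δₒ > P the complex is low-spin.
That gives t₂g⁴ eg⁰.
Orbital CFSE = -1.6Δₒ = -1.6 × 25000 = -40000 cm⁻¹.
Excess pairs vs high-spin: 1 − 0 = 1; pairing cost = +23600 cm⁻¹.
Net CFSE = -40000 + 23600 = -16400 cm⁻¹.

-16400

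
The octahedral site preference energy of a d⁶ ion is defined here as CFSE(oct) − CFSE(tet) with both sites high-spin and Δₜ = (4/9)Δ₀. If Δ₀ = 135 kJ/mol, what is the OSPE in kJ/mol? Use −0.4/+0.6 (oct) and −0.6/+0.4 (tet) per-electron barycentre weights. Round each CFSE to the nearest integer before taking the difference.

Octahedral (high-spin): t2g^4 e_g^2, CFSE = 4(−0.4) + 2(+0.6) = -0.4Δ₀ = -0.4 × 135 = -54 kJ/mol.
In a tetrahedral site the filling is e^3 t2^3: CFSE(tet) = -0.6Δₜ = -0.6 × (4/9)(135) = -36 kJ/mol.
OSPE = -54 − (-36) = -18 kJ/mol.

-18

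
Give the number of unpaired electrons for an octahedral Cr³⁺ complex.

3

Cr³⁺: group 6, so d-count = 6 − 3 = 3.
Configuration: t2g^3 e_g^0, giving 3 unpaired electrons.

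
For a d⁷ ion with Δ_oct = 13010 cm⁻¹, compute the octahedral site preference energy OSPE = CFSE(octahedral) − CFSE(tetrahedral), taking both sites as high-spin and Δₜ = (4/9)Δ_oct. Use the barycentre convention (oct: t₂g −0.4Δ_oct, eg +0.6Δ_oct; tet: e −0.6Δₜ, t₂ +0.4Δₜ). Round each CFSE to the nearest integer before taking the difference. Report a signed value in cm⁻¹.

Octahedral (high-spin): t₂g⁵ eg², CFSE = 5(−0.4) + 2(+0.6) = -0.8Δ_oct = -0.8 × 13010 = -10408 cm⁻¹.
In a tetrahedral site the filling is e⁴ t₂³: CFSE(tet) = -1.2Δₜ = -1.2 × (4/9)(13010) = -6939 cm⁻¹.
OSPE = -10408 − (-6939) = -3469 cm⁻¹.

-3469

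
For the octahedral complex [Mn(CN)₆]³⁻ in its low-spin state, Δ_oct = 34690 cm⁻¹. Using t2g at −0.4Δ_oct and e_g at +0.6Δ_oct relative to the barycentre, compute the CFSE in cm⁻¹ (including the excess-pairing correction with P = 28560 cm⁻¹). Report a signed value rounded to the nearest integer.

-26944

Each CN⁻ contributes -1; 6 × (-1) = -6. With overall charge -3, Mn is in the +3 oxidation state.
Mn³⁺: group 7, so d-count = 7 − 3 = 4.
The d⁴ electrons fill as t2g^4 e_g^0.
Orbital CFSE = 4(-0.4) + 0(0.6) = -1.6Δ_oct = -1.6 × 34690 = -55504 cm⁻¹.
Relative to high-spin t2g^3 e_g^1 (0 paired), the low-spin configuration has 1 additional pair, contributing +1 × 28560 = +28560 cm⁻¹.
Net CFSE = -55504 + 28560 = -26944 cm⁻¹.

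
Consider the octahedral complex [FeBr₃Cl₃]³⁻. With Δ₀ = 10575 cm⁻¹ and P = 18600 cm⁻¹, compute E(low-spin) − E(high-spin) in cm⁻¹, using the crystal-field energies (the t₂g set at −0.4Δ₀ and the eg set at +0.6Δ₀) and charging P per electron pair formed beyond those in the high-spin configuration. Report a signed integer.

Ligand charges: 3×(-1) from Br⁻ and 3×(-1) from Cl⁻ sum to -6; with overall charge -3, Fe is +3.
Fe sits in group 8; removing 3 electrons leaves Fe³⁺ with 8 − 3 = 5 d electrons.
High-spin: t₂g³ eg², CFSE = 0.0Δ₀ = 0 cm⁻¹.
Low-spin t₂g⁵ eg⁰ gives -2.0Δ₀ = -21150 cm⁻¹, but forming 2 extra pairs costs 2P = 37200 cm⁻¹, so E(LS) = -21150 + 37200 = 16050 cm⁻¹.
The difference is 16050 − (0) = 16050 cm⁻¹, so high-spin lies lower.

16050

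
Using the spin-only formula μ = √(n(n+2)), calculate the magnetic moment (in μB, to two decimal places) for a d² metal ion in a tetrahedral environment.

With tetrahedral geometry the complex is necessarily high-spin.
Configuration: e^2 t2^0 → 2 unpaired electrons.
μ(spin-only) = √[2(2+2)] = √8 ≈ 2.83 μB.

2.83 μB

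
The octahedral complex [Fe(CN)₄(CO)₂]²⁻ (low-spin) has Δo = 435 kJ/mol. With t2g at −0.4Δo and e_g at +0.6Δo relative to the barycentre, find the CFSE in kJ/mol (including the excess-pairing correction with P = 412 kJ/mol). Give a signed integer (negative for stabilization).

-220

Ligand charges: 4×(-1) from CN⁻ and 2×(+0) from CO sum to -4; with overall charge -2, Fe is +2.
Fe sits in group 8; removing 2 electrons leaves Fe²⁺ with 8 − 2 = 6 d electrons.
Electron filling gives t2g^6 e_g^0.
CFSE(orbital) = 6×(-0.4Δo) + 0×(0.6Δo) = -2.4Δo; with Δo = 435 kJ/mol that is -1044 kJ/mol.
Pairing penalty: 3 pairs vs 1 in the high-spin reference → 2 extra × P = 824 kJ/mol.
Net CFSE = -1044 + 824 = -220 kJ/mol.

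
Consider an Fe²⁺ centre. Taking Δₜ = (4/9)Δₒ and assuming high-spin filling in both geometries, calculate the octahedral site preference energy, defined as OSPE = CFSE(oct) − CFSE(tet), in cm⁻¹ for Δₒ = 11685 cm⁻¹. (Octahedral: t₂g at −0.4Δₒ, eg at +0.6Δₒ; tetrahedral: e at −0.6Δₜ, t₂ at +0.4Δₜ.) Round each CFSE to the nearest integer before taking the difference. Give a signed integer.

Fe²⁺: group 8, so d-count = 8 − 2 = 6.
Octahedral (high-spin): t2g^4 e_g^2, CFSE = 4(−0.4) + 2(+0.6) = -0.4Δₒ = -0.4 × 11685 = -4674 cm⁻¹.
Tetrahedral: e^3 t2^3, CFSE = 3(−0.6) + 3(+0.4) = -0.6Δₜ = -0.6 × (4/9) × 11685 = -3116 cm⁻¹.
Subtracting, OSPE = -4674 − (-3116) = -1558 cm⁻¹.

-1558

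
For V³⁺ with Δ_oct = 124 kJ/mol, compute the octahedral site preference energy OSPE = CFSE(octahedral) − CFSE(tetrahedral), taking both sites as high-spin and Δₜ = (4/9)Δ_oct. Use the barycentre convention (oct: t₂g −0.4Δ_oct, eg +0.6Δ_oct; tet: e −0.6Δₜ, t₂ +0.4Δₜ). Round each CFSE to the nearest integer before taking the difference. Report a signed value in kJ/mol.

Group 5 minus oxidation state +3 gives a d² configuration for V³⁺.
Octahedral (high-spin): t2g^2 e_g^0, CFSE = 2(−0.4) + 0(+0.6) = -0.8Δ_oct = -0.8 × 124 = -99 kJ/mol.
In a tetrahedral site the filling is e^2 t2^0: CFSE(tet) = -1.2Δₜ = -1.2 × (4/9)(124) = -66 kJ/mol.
Subtracting, OSPE = -99 − (-66) = -33 kJ/mol.

-33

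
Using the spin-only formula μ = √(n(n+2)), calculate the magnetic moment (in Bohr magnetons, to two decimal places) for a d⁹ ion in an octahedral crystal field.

1.73 Bohr magnetons

Configuration: t₂g⁶ eg³ → 1 unpaired electron.
μ(spin-only) = √[1(1+2)] = √3 ≈ 1.73 Bohr magnetons.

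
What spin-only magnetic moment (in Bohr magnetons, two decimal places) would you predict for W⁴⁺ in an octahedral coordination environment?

W sits in group 6; removing 4 electrons leaves W⁴⁺ with 6 − 4 = 2 d electrons.
Configuration: t₂g² eg⁰ → 2 unpaired electrons.
μ(spin-only) = √[2(2+2)] = √8 ≈ 2.83 Bohr magnetons.

2.83 Bohr magnetons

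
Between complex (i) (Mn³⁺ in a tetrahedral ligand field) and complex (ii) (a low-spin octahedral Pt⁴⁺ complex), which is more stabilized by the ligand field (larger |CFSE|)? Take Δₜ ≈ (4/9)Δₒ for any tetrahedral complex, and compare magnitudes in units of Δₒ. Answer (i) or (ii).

(ii)

(i): Group 7 minus oxidation state +3 gives a d⁴ configuration for Mn³⁺; Tetrahedral splitting is small, so the complex is high-spin; e² t₂², CFSE = -0.4Δₜ ≈ -0.18Δₒ.
(ii): Pt is in group 10, so Pt⁴⁺ is d⁶ (10 − 4 = 6); t2g^6 e_g^0, CFSE = -2.4Δₒ.
So (ii) has the larger |CFSE|.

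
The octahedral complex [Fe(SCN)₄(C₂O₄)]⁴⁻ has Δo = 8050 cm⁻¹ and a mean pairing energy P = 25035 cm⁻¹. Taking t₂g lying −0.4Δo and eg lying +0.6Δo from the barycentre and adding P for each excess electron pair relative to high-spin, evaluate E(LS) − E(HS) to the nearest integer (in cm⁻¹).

33970

Ligand charges: 4×(-1) from SCN⁻ and 1×(-2) from C₂O₄²⁻ sum to -6; with overall charge -4, Fe is +2.
Fe sits in group 8; removing 2 electrons leaves Fe²⁺ with 8 − 2 = 6 d electrons.
High-spin: t₂g⁴ eg², CFSE = -0.4Δo = -3220 cm⁻¹.
For low-spin the configuration is t₂g⁶ eg⁰: orbital energy -2.4 × 8050 = -19320 cm⁻¹, and 2 additional pairs relative to high-spin add 50070 cm⁻¹, giving 30750 cm⁻¹.
E(LS) − E(HS) = 30750 − (-3220) = 33970 cm⁻¹.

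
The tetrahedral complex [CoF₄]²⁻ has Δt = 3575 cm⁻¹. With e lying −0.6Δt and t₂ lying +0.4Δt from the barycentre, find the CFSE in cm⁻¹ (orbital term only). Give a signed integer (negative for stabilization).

-4290

Each F⁻ contributes -1; 4 × (-1) = -4. With overall charge -2, Co is in the +2 oxidation state.
Co²⁺: group 9, so d-count = 9 − 2 = 7.
Tetrahedral splitting is small, so the complex is high-spin.
The d⁷ electrons fill as e⁴ t₂³.
The orbital stabilization is -1.2Δt = -1.2 × 3575 = -4290 cm⁻¹.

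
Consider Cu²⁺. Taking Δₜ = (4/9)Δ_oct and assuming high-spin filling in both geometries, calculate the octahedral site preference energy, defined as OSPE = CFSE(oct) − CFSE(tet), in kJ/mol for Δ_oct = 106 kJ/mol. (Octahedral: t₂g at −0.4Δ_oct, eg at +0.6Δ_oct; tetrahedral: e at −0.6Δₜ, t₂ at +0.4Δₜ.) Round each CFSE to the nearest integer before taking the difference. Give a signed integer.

Cu sits in group 11; removing 2 electrons leaves Cu²⁺ with 11 − 2 = 9 d electrons.
In an octahedral site d⁹ (HS) is t2g^6 e_g^3, giving CFSE(oct) = -0.6Δ_oct = -64 kJ/mol.
In a tetrahedral site the filling is e^4 t2^5: CFSE(tet) = -0.4Δₜ = -0.4 × (4/9)(106) = -19 kJ/mol.
Subtracting, OSPE = -64 − (-19) = -45 kJ/mol.

-45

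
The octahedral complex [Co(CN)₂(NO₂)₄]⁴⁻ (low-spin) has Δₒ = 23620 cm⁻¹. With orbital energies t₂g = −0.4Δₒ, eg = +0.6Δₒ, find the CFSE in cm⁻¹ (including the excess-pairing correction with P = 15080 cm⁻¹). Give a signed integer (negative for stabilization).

-27436

Ligand charges: 2×(-1) from CN⁻ and 4×(-1) from NO₂⁻ sum to -6; with overall charge -4, Co is +2.
Co²⁺: group 9, so d-count = 9 − 2 = 7.
The d⁷ electrons fill as t₂g⁶ eg¹.
Orbital CFSE = 6(-0.4) + 1(0.6) = -1.8Δₒ = -1.8 × 23620 = -42516 cm⁻¹.
Pairing penalty: 3 pairs vs 2 in the high-spin reference → 1 extra × P = 15080 cm⁻¹.
Combining: -42516 + 15080 = -27436 cm⁻¹.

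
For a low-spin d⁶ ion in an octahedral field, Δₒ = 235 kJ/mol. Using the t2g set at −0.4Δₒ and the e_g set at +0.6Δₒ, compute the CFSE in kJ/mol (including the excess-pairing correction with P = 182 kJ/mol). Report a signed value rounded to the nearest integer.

Electron filling gives t2g^6 e_g^0.
Orbital CFSE = 6(-0.4) + 0(0.6) = -2.4Δₒ = -2.4 × 235 = -564 kJ/mol.
High-spin d⁶ would be t2g^4 e_g^2 with 1 pair; low-spin has 3, so 2 excess pairs cost +2P = +364 kJ/mol.
Overall CFSE = -564 + 364 = -200 kJ/mol.

-200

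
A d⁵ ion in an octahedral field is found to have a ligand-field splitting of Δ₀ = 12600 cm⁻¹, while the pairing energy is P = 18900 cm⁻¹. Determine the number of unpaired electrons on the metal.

5

Here Δ₀ < P (12600 < 18900), so the high-spin state is favoured.
That gives t2g^3 e_g^2.
Unpaired electrons: 5.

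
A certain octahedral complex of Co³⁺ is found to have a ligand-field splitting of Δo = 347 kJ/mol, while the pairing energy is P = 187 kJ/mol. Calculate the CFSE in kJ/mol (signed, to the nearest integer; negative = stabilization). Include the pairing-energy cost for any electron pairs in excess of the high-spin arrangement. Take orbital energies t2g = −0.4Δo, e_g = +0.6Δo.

Co³⁺: group 9, so d-count = 9 − 3 = 6.
With Δo > P the complex is low-spin.
Configuration: t2g^6 e_g^0.
Orbital CFSE = -2.4Δo = -2.4 × 347 = -833 kJ/mol.
Excess pairs vs high-spin: 3 − 1 = 2; pairing cost = +374 kJ/mol.
Net CFSE = -833 + 374 = -459 kJ/mol.

-459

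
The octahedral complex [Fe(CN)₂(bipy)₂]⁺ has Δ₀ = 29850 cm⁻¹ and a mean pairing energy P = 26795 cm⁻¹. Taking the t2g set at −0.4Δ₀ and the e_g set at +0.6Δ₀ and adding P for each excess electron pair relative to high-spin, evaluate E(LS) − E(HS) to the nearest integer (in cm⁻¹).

Ligand charges: 2×(-1) from CN⁻ and 2×(+0) from bipy sum to -2; with overall charge +1, Fe is +3.
Fe sits in group 8; removing 3 electrons leaves Fe³⁺ with 8 − 3 = 5 d electrons.
High-spin d⁵ fills as t2g^3 e_g^2 with CFSE 3(−0.4) + 2(+0.6) = 0.0Δ₀ = 0 cm⁻¹.
For low-spin the configuration is t2g^5 e_g^0: orbital energy -2.0 × 29850 = -59700 cm⁻¹, and 2 additional pairs relative to high-spin add 53590 cm⁻¹, giving -6110 cm⁻¹.
E(LS) − E(HS) = -6110 − (0) = -6110 cm⁻¹.

-6110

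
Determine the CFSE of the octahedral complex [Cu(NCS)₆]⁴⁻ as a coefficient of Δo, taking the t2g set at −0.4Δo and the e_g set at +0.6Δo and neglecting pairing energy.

-0.6 Δo

Each NCS⁻ contributes -1; 6 × (-1) = -6. With overall charge -4, Cu is in the +2 oxidation state.
Group 11 minus oxidation state +2 gives a d⁹ configuration for Cu²⁺.
Configuration: t2g^6 e_g^3.
CFSE = 6(-0.4Δo) + 3(0.6Δo) = -2.4Δo + 1.8Δo = -0.6Δo.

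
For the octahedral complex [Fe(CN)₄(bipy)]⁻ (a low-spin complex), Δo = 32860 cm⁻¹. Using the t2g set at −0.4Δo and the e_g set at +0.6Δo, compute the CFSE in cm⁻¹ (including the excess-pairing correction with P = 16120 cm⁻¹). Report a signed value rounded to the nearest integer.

Ligand charges: 4×(-1) from CN⁻ and 1×(+0) from bipy sum to -4; with overall charge -1, Fe is +3.
Fe sits in group 8; removing 3 electrons leaves Fe³⁺ with 8 − 3 = 5 d electrons.
Electron filling gives t2g^5 e_g^0.
The orbital stabilization is -2.0Δo = -2.0 × 32860 = -65720 cm⁻¹.
Relative to high-spin t2g^3 e_g^2 (0 paired), the low-spin configuration has 2 additional pairs, contributing +2 × 16120 = +32240 cm⁻¹.
Overall CFSE = -65720 + 32240 = -33480 cm⁻¹.

-33480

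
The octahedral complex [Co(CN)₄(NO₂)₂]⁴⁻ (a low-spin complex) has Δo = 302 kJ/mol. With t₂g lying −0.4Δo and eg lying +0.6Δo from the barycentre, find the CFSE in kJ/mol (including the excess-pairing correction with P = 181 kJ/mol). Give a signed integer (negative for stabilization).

-363

Ligand charges: 4×(-1) from CN⁻ and 2×(-1) from NO₂⁻ sum to -6; with overall charge -4, Co is +2.
Group 9 minus oxidation state +2 gives a d⁷ configuration for Co²⁺.
Configuration: t₂g⁶ eg¹.
Orbital CFSE = 6(-0.4) + 1(0.6) = -1.8Δo = -1.8 × 302 = -544 kJ/mol.
Pairing penalty: 3 pairs vs 2 in the high-spin reference → 1 extra × P = 181 kJ/mol.
Net CFSE = -544 + 181 = -363 kJ/mol.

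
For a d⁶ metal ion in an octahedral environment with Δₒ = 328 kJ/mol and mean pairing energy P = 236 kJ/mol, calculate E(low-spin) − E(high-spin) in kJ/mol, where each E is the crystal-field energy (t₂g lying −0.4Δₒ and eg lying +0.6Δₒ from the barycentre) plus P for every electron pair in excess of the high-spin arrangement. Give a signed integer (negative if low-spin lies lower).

In the high-spin limit (t₂g⁴ eg²) the orbital term is -0.4Δₒ = -131 kJ/mol, with no excess pairing.
For low-spin the configuration is t₂g⁶ eg⁰: orbital energy -2.4 × 328 = -787 kJ/mol, and 2 additional pairs relative to high-spin add 472 kJ/mol, giving -315 kJ/mol.
E(LS) − E(HS) = -315 − (-131) = -184 kJ/mol.

-184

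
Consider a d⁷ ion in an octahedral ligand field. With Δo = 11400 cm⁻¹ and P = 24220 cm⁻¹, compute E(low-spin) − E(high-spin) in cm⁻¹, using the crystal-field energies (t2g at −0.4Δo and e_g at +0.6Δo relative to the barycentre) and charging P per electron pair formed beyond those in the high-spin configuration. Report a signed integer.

12820

High-spin d⁷ fills as t2g^5 e_g^2 with CFSE 5(−0.4) + 2(+0.6) = -0.8Δo = -9120 cm⁻¹.
Low-spin t2g^6 e_g^1 gives -1.8Δo = -20520 cm⁻¹, but forming 1 extra pair costs 1P = 24220 cm⁻¹, so E(LS) = -20520 + 24220 = 3700 cm⁻¹.
The difference is 3700 − (-9120) = 12820 cm⁻¹, so high-spin lies lower.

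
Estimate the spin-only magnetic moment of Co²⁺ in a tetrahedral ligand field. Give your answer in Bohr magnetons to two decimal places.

Group 9 minus oxidation state +2 gives a d⁷ configuration for Co²⁺.
Tetrahedral splitting is small, so the complex is high-spin.
Configuration: e⁴ t₂³ → 3 unpaired electrons.
μ(spin-only) = √[3(3+2)] = √15 ≈ 3.87 Bohr magnetons.

3.87 Bohr magnetons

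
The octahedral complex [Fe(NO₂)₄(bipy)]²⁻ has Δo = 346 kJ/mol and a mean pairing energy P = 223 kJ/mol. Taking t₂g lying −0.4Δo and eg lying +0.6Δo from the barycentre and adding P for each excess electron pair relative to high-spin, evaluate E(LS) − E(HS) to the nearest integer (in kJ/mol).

-246

Ligand charges: 4×(-1) from NO₂⁻ and 1×(+0) from bipy sum to -4; with overall charge -2, Fe is +2.
Fe is in group 8, so Fe²⁺ is d⁶ (8 − 2 = 6).
High-spin: t₂g⁴ eg², CFSE = -0.4Δo = -138 kJ/mol.
Low-spin: t₂g⁶ eg⁰, orbital CFSE = -2.4Δo = -830 kJ/mol; plus 2 excess pairs × P = +446 kJ/mol; total -384 kJ/mol.
Thus E(LS) − E(HS) = -246 kJ/mol.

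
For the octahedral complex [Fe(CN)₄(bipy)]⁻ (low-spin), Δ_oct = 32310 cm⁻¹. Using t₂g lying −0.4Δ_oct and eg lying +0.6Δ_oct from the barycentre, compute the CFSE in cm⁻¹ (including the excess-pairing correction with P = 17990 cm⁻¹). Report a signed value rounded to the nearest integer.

Ligand charges: 4×(-1) from CN⁻ and 1×(+0) from bipy sum to -4; with overall charge -1, Fe is +3.
Group 8 minus oxidation state +3 gives a d⁵ configuration for Fe³⁺.
Configuration: t₂g⁵ eg⁰.
Orbital CFSE = 5(-0.4) + 0(0.6) = -2.0Δ_oct = -2.0 × 32310 = -64620 cm⁻¹.
Pairing penalty: 2 pairs vs 0 in the high-spin reference → 2 extra × P = 35980 cm⁻¹.
Overall CFSE = -64620 + 35980 = -28640 cm⁻¹.

-28640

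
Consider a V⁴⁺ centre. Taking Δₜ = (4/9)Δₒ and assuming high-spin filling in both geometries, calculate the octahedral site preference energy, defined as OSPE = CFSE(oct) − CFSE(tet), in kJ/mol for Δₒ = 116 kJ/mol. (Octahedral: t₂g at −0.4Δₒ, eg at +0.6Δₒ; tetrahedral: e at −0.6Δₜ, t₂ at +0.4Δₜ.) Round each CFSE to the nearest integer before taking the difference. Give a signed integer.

-15

V sits in group 5; removing 4 electrons leaves V⁴⁺ with 5 − 4 = 1 d electrons.
Octahedral high-spin t2g^1 e_g^0: CFSE = -0.4 × 116 = -46 kJ/mol.
In a tetrahedral site the filling is e^1 t2^0: CFSE(tet) = -0.6Δₜ = -0.6 × (4/9)(116) = -31 kJ/mol.
OSPE = -46 − (-31) = -15 kJ/mol.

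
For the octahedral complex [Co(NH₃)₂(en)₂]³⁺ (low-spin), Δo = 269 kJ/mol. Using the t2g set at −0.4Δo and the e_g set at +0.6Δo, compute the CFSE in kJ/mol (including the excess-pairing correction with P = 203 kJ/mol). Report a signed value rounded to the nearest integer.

Ligand charges: 2×(+0) from NH₃ and 2×(+0) from en sum to +0; with overall charge +3, Co is +3.
Co sits in group 9; removing 3 electrons leaves Co³⁺ with 9 − 3 = 6 d electrons.
The d⁶ electrons fill as t2g^6 e_g^0.
The orbital stabilization is -2.4Δo = -2.4 × 269 = -646 kJ/mol.
High-spin d⁶ would be t2g^4 e_g^2 with 1 pair; low-spin has 3, so 2 excess pairs cost +2P = +406 kJ/mol.
Net CFSE = -646 + 406 = -240 kJ/mol.

-240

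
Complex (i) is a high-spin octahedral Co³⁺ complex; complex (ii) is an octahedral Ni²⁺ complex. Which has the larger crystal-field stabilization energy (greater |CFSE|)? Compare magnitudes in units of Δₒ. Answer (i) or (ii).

(ii)

(i): Group 9 minus oxidation state +3 gives a d⁶ configuration for Co³⁺; t₂g⁴ eg², CFSE = -0.4Δₒ.
(ii): Ni²⁺: group 10, so d-count = 10 − 2 = 8; t2g^6 e_g^2, CFSE = -1.2Δₒ.
So (ii) has the larger |CFSE|.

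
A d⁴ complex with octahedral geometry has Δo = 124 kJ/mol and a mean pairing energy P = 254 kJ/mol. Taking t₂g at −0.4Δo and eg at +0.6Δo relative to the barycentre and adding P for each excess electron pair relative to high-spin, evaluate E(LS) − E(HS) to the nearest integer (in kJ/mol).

High-spin: t₂g³ eg¹, CFSE = -0.6Δo = -74 kJ/mol.
Low-spin t₂g⁴ eg⁰ gives -1.6Δo = -198 kJ/mol, but forming 1 extra pair costs 1P = 254 kJ/mol, so E(LS) = -198 + 254 = 56 kJ/mol.
Thus E(LS) − E(HS) = 130 kJ/mol.

130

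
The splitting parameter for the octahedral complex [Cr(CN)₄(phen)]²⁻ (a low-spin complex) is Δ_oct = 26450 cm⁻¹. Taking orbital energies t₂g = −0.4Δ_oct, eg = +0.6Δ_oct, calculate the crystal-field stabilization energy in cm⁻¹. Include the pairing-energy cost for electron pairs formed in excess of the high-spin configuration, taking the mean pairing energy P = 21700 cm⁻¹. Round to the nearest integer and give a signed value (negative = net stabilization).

Ligand charges: 4×(-1) from CN⁻ and 1×(+0) from phen sum to -4; with overall charge -2, Cr is +2.
Cr sits in group 6; removing 2 electrons leaves Cr²⁺ with 6 − 2 = 4 d electrons.
Electron filling gives t₂g⁴ eg⁰.
Orbital CFSE = 4(-0.4) + 0(0.6) = -1.6Δ_oct = -1.6 × 26450 = -42320 cm⁻¹.
Pairing penalty: 1 pair vs 0 in the high-spin reference → 1 extra × P = 21700 cm⁻¹.
Combining: -42320 + 21700 = -20620 cm⁻¹.

-20620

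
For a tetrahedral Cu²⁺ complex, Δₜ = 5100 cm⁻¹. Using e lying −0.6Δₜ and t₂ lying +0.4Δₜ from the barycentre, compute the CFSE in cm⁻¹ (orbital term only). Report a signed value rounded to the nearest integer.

-2040

Cu is in group 11, so Cu²⁺ is d⁹ (11 − 2 = 9).
With tetrahedral geometry the complex is necessarily high-spin.
Configuration: e⁴ t₂⁵.
The orbital stabilization is -0.4Δₜ = -0.4 × 5100 = -2040 cm⁻¹.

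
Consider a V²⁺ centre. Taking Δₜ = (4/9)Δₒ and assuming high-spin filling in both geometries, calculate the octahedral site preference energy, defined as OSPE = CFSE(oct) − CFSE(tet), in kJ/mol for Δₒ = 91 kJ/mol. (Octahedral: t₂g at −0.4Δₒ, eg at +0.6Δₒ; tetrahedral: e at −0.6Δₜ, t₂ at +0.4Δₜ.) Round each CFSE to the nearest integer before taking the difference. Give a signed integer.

-77

V is in group 5, so V²⁺ is d³ (5 − 2 = 3).
Octahedral (high-spin): t2g^3 e_g^0, CFSE = 3(−0.4) + 0(+0.6) = -1.2Δₒ = -1.2 × 91 = -109 kJ/mol.
Tetrahedral: e^2 t2^1, CFSE = 2(−0.6) + 1(+0.4) = -0.8Δₜ = -0.8 × (4/9) × 91 = -32 kJ/mol.
Subtracting, OSPE = -109 − (-32) = -77 kJ/mol.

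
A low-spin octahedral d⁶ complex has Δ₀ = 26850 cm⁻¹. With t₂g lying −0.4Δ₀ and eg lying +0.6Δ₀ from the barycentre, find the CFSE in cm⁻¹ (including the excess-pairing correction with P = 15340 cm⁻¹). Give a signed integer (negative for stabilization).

-33760

Electron filling gives t₂g⁶ eg⁰.
CFSE(orbital) = 6×(-0.4Δ₀) + 0×(0.6Δ₀) = -2.4Δ₀; with Δ₀ = 26850 cm⁻¹ that is -64440 cm⁻¹.
Relative to high-spin t₂g⁴ eg² (1 paired), the low-spin configuration has 2 additional pairs, contributing +2 × 15340 = +30680 cm⁻¹.
Net CFSE = -64440 + 30680 = -33760 cm⁻¹.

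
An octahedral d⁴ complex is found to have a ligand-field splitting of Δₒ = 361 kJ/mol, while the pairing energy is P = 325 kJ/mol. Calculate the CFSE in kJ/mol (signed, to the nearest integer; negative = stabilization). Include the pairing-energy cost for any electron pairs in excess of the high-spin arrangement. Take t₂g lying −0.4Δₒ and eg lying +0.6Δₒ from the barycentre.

-253

Since Δₒ = 361 kJ/mol > P = 325 kJ/mol, the complex adopts the low-spin configuration.
Configuration: t₂g⁴ eg⁰.
Orbital CFSE = -1.6Δₒ = -1.6 × 361 = -578 kJ/mol.
Excess pairs vs high-spin: 1 − 0 = 1; pairing cost = +325 kJ/mol.
Net CFSE = -578 + 325 = -253 kJ/mol.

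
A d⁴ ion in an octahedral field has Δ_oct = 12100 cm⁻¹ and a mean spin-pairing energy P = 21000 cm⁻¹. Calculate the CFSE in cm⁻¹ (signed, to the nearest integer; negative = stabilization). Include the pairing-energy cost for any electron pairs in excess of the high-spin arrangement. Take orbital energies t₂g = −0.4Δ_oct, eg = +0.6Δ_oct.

Since Δ_oct = 12100 cm⁻¹ < P = 21000 cm⁻¹, the complex adopts the high-spin configuration.
That gives t₂g³ eg¹.
Orbital CFSE = -0.6Δ_oct = -0.6 × 12100 = -7260 cm⁻¹.
High-spin has no excess pairs, so no pairing correction applies.

-7260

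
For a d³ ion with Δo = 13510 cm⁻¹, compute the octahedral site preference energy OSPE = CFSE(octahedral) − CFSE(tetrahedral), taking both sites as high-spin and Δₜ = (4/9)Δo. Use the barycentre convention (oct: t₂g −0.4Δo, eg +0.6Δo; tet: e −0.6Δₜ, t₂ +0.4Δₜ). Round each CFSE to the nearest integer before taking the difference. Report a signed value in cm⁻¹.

In an octahedral site d³ (HS) is t2g^3 e_g^0, giving CFSE(oct) = -1.2Δo = -16212 cm⁻¹.
In a tetrahedral site the filling is e^2 t2^1: CFSE(tet) = -0.8Δₜ = -0.8 × (4/9)(13510) = -4804 cm⁻¹.
OSPE = -16212 − (-4804) = -11408 cm⁻¹.

-11408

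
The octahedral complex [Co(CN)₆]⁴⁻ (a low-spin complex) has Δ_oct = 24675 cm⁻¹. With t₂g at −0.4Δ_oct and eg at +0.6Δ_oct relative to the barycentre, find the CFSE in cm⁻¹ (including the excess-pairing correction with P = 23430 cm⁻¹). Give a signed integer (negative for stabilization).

Each CN⁻ contributes -1; 6 × (-1) = -6. With overall charge -4, Co is in the +2 oxidation state.
Co²⁺: group 9, so d-count = 9 − 2 = 7.
The d⁷ electrons fill as t₂g⁶ eg¹.
Orbital CFSE = 6(-0.4) + 1(0.6) = -1.8Δ_oct = -1.8 × 24675 = -44415 cm⁻¹.
High-spin d⁷ would be t₂g⁵ eg² with 2 pairs; low-spin has 3, so 1 excess pair costs +1P = +23430 cm⁻¹.
Combining: -44415 + 23430 = -20985 cm⁻¹.

-20985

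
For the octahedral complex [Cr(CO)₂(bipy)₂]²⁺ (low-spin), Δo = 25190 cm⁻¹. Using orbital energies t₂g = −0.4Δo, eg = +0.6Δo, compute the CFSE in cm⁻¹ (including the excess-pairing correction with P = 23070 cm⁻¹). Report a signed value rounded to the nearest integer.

-17234

Ligand charges: 2×(+0) from CO and 2×(+0) from bipy sum to +0; with overall charge +2, Cr is +2.
Cr is in group 6, so Cr²⁺ is d⁴ (6 − 2 = 4).
Electron filling gives t₂g⁴ eg⁰.
The orbital stabilization is -1.6Δo = -1.6 × 25190 = -40304 cm⁻¹.
Pairing penalty: 1 pair vs 0 in the high-spin reference → 1 extra × P = 23070 cm⁻¹.
Combining: -40304 + 23070 = -17234 cm⁻¹.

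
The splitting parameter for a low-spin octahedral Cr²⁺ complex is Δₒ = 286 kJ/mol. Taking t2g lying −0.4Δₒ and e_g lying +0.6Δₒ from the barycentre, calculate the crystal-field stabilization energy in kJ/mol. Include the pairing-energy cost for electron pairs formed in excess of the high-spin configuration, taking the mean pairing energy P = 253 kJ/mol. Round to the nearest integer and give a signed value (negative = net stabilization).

-205

Group 6 minus oxidation state +2 gives a d⁴ configuration for Cr²⁺.
Electron filling gives t2g^4 e_g^0.
The orbital stabilization is -1.6Δₒ = -1.6 × 286 = -458 kJ/mol.
High-spin d⁴ would be t2g^3 e_g^1 with 0 pairs; low-spin has 1, so 1 excess pair costs +1P = +253 kJ/mol.
Overall CFSE = -458 + 253 = -205 kJ/mol.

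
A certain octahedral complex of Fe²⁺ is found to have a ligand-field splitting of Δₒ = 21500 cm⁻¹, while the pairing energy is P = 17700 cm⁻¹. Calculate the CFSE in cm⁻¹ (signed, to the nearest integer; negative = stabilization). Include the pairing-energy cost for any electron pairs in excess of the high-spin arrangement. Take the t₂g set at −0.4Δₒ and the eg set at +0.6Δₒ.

-16200

Fe sits in group 8; removing 2 electrons leaves Fe²⁺ with 8 − 2 = 6 d electrons.
Here Δₒ > P (21500 > 17700), so the low-spin state is favoured.
Filling d⁶ accordingly: t₂g⁶ eg⁰.
Orbital CFSE = -2.4Δₒ = -2.4 × 21500 = -51600 cm⁻¹.
Excess pairs vs high-spin: 3 − 1 = 2; pairing cost = +35400 cm⁻¹.
Net CFSE = -51600 + 35400 = -16200 cm⁻¹.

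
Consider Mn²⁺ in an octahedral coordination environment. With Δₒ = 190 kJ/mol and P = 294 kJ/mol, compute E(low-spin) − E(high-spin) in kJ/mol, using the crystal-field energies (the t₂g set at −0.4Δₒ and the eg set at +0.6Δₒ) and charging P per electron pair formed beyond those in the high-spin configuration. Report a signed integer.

208

Mn²⁺: group 7, so d-count = 7 − 2 = 5.
In the high-spin limit (t₂g³ eg²) the orbital term is 0.0Δₒ = 0 kJ/mol, with no excess pairing.
For low-spin the configuration is t₂g⁵ eg⁰: orbital energy -2.0 × 190 = -380 kJ/mol, and 2 additional pairs relative to high-spin add 588 kJ/mol, giving 208 kJ/mol.
The difference is 208 − (0) = 208 kJ/mol, so high-spin lies lower.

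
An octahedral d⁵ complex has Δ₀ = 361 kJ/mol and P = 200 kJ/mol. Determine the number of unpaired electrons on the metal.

Since Δ₀ = 361 kJ/mol > P = 200 kJ/mol, the complex adopts the low-spin configuration.
Configuration: t₂g⁵ eg⁰.
Unpaired electrons: 1.

1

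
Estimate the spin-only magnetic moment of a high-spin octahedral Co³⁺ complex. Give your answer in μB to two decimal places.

Co sits in group 9; removing 3 electrons leaves Co³⁺ with 9 − 3 = 6 d electrons.
Configuration: t2g^4 e_g^2 → 4 unpaired electrons.
μ(spin-only) = √[4(4+2)] = √24 ≈ 4.90 μB.

4.90 μB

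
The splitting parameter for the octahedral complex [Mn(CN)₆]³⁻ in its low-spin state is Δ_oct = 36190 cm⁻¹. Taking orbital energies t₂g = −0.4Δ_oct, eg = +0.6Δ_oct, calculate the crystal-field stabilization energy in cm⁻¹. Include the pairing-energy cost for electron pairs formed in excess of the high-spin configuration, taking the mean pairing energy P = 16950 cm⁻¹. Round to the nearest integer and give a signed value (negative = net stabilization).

Each CN⁻ contributes -1; 6 × (-1) = -6. With overall charge -3, Mn is in the +3 oxidation state.
Mn is in group 7, so Mn³⁺ is d⁴ (7 − 3 = 4).
The d⁴ electrons fill as t₂g⁴ eg⁰.
CFSE(orbital) = 4×(-0.4Δ_oct) + 0×(0.6Δ_oct) = -1.6Δ_oct; with Δ_oct = 36190 cm⁻¹ that is -57904 cm⁻¹.
Relative to high-spin t₂g³ eg¹ (0 paired), the low-spin configuration has 1 additional pair, contributing +1 × 16950 = +16950 cm⁻¹.
Combining: -57904 + 16950 = -40954 cm⁻¹.

-40954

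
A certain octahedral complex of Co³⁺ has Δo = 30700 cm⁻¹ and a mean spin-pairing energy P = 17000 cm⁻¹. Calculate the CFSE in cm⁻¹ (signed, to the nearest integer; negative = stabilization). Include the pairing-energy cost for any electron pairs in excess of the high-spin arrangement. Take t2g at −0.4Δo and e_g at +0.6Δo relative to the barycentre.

-39680

Group 9 minus oxidation state +3 gives a d⁶ configuration for Co³⁺.
Δo > P, so pairing is preferred: the ground state is low-spin.
Configuration: t2g^6 e_g^0.
Orbital CFSE = -2.4Δo = -2.4 × 30700 = -73680 cm⁻¹.
Excess pairs vs high-spin: 3 − 1 = 2; pairing cost = +34000 cm⁻¹.
Net CFSE = -73680 + 34000 = -39680 cm⁻¹.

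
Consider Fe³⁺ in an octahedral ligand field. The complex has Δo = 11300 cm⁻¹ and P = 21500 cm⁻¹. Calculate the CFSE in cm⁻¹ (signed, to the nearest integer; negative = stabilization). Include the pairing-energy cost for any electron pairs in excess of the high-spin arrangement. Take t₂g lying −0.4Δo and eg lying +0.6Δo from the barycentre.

Fe sits in group 8; removing 3 electrons leaves Fe³⁺ with 8 − 3 = 5 d electrons.
Δo < P, so pairing is avoided: the ground state is high-spin.
Filling d⁵ accordingly: t₂g³ eg².
Orbital CFSE = 0.0Δo = 0.0 × 11300 = 0 cm⁻¹.
High-spin has no excess pairs, so no pairing correction applies.

0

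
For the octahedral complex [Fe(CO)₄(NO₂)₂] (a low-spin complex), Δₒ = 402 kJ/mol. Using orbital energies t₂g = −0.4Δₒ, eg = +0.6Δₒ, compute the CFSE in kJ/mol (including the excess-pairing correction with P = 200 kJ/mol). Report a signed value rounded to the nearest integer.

-565

Ligand charges: 4×(+0) from CO and 2×(-1) from NO₂⁻ sum to -2; with overall charge +0, Fe is +2.
Fe²⁺: group 8, so d-count = 8 − 2 = 6.
Electron filling gives t₂g⁶ eg⁰.
Orbital CFSE = 6(-0.4) + 0(0.6) = -2.4Δₒ = -2.4 × 402 = -965 kJ/mol.
High-spin d⁶ would be t₂g⁴ eg² with 1 pair; low-spin has 3, so 2 excess pairs cost +2P = +400 kJ/mol.
Combining: -965 + 400 = -565 kJ/mol.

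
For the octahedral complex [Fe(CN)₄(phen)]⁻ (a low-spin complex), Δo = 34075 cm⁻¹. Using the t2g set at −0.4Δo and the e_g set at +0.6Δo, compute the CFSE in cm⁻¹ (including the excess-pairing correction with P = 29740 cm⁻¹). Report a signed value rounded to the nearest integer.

-8670

Ligand charges: 4×(-1) from CN⁻ and 1×(+0) from phen sum to -4; with overall charge -1, Fe is +3.
Group 8 minus oxidation state +3 gives a d⁵ configuration for Fe³⁺.
Configuration: t2g^5 e_g^0.
The orbital stabilization is -2.0Δo = -2.0 × 34075 = -68150 cm⁻¹.
Pairing penalty: 2 pairs vs 0 in the high-spin reference → 2 extra × P = 59480 cm⁻¹.
Net CFSE = -68150 + 59480 = -8670 cm⁻¹.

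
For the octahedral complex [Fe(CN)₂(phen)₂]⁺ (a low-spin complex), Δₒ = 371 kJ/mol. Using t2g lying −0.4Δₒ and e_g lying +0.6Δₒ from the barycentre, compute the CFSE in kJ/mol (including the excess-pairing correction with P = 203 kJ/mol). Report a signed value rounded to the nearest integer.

Ligand charges: 2×(-1) from CN⁻ and 2×(+0) from phen sum to -2; with overall charge +1, Fe is +3.
Fe³⁺: group 8, so d-count = 8 − 3 = 5.
Configuration: t2g^5 e_g^0.
The orbital stabilization is -2.0Δₒ = -2.0 × 371 = -742 kJ/mol.
Pairing penalty: 2 pairs vs 0 in the high-spin reference → 2 extra × P = 406 kJ/mol.
Net CFSE = -742 + 406 = -336 kJ/mol.

-336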